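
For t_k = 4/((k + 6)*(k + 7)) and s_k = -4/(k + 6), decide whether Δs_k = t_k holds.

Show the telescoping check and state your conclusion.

Valid: the claim telescopes to t_k.

s_(k+1) = -4/(k + 7)
s_(k+1) − s_k = 4/((k + 6)*(k + 7))
(s_(k+1) − s_k) − t_k = 0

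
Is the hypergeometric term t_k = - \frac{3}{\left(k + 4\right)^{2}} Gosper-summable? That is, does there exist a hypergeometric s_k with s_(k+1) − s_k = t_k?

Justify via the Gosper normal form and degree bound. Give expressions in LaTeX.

Step 1: r(k) = (k + 4)**2/(k + 5)**2.
Gosper form: A/B · C(k+1)/C(k) with A=k**2 + 8*k + 16, B=k**2 + 10*k + 25, C=1.
Need (k**2 + 8*k + 16)·f(k+1) − (k**2 + 8*k + 16)·f(k) = 1.
Degrees (2,2,0) ⇒ d ≤ 0.
Write f(k) = c0. Then LHS − RHS = -1, requiring -1 = 0: contradictory. No certificate.

No — t_k has no hypergeometric antidifference.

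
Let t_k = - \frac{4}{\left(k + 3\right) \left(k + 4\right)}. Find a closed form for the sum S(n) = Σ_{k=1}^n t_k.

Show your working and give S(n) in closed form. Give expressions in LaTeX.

r(k) = (k + 3)/(k + 5) after simplifying.
Normal form (A,B,C) = (k + 3, k + 5, 1).
Set up (k + 3)·f(k+1) − (k + 4)·f(k) − (1) = 0.
Degrees (1,1,0) ⇒ d ≤ 1.
Solving with deg f ≤ 1: f(k) = k/3.
Then R = B(k−1)f/C = k*(k + 4)/3, so s_k = R(k)·t_k = -4*k/(3*k + 9).
Δs = -4/(k**2 + 7*k + 12), as required.
Σ_(k=1)^n t_k = s_(n+1) − s_(1) = (4*(-n - 1)/(3*(n + 4))) − (-1/3), i.e. -n/(n + 4).

S(n) = - \frac{n}{n + 4}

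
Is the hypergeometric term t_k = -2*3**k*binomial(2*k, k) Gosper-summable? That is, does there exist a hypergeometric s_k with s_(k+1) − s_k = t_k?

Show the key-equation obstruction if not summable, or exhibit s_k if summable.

t_(k+1)/t_k = 6*(2*k + 1)/(k + 1).
Factor: A=12*k + 6; B=k + 1; C=1.
Solve (12*k + 6)·f(k+1) − (k)·f(k) = 1.
Degrees (1,1,0) ⇒ d ≤ -1.
d = -1 < 0 ⇒ no nonzero polynomial f; not summable.

No — key equation has no polynomial f.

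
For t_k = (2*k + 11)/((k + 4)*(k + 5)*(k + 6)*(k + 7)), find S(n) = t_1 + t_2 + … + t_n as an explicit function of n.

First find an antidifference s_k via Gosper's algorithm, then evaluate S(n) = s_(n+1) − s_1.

S(n) = n*(n + 12)/(35*(n**2 + 12*n + 35))

Compute t_(k+1)/t_k: get (k + 4)*(2*k + 13)/((k + 8)*(2*k + 11)).
Gosper form: A/B · C(k+1)/C(k) with A=k + 4, B=k + 8, C=k + 11/2.
Key eq: (k + 4)·f(k+1) = (k + 7)·f(k) + (k + 11/2).
d = 3 from the (1,1,1) case.
Coefficient equations give f(k) = k*(k + 5)*(k + 10)/48.
R(k) = B(k−1)·f(k)/C(k) = k*(k + 5)*(k + 7)*(k + 10)/(24*(2*k + 11)); s_k = R·t_k = k*(k + 10)/(24*(k**2 + 10*k + 24)).
Check: Δs_k = (2*k + 11)/(k**4 + 22*k**3 + 179*k**2 + 638*k + 840). ✓
Telescope: S(n) = s_(n+1) − s_(1) = (n**2 + 12*n + 11)/(24*(n**2 + 12*n + 35)) − (11/840) = n*(n + 12)/(35*(n**2 + 12*n + 35)).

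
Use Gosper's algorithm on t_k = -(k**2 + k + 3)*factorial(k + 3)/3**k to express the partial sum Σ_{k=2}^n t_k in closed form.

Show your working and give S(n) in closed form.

Step 1: r(k) = (k + 4)*(k + (k + 1)**2 + 4)/(3*(k**2 + k + 3)).
A = k/3 + 4/3, B = 1, C = k**2 + k + 3.
Key eq: (k/3 + 4/3)·f(k+1) = (1)·f(k) + (k**2 + k + 3).
From deg A=1, deg B=0, deg C=2: d=1.
A polynomial solution: f(k) = 3*(k - 1).
Certificate R = B(k−1)f/C = 3*(k - 1)/(k**2 + k + 3) gives s_k = -3**(1 - k)*(k - 1)*factorial(k + 3).
s_(k+1) − s_k = -(k**2 + k + 3)*factorial(k + 3)/3**k = t_k.
s_(n+1) = -n*factorial(n + 4)/3**n and s_(2) = -40, so S(n) = 40 - n*factorial(n + 4)/3**n.

S(n) = 40 - n*factorial(n + 4)/3**n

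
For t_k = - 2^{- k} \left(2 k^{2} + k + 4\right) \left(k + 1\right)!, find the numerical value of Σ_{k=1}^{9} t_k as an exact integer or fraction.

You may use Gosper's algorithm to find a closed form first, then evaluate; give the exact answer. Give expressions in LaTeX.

Σ = -2962571/2

The ratio is (k + 2)*(k + 2*(k + 1)**2 + 5)/(2*(2*k**2 + k + 4)).
Gosper form: A/B · C(k+1)/C(k) with A=k/2 + 1, B=1, C=k**2 + k/2 + 2.
Key eq: (k/2 + 1)·f(k+1) = (1)·f(k) + (k**2 + k/2 + 2).
d = 1 from the (1,0,2) case.
Match coefficients ⇒ f(k) = 2*k - 1.
So s_k = (B(k−1)f/C)·t_k = (2*(2*k - 1)/(2*k**2 + k + 4))·t_k = -2**(1 - k)*(2*k - 1)*factorial(k + 1).
s_(k+1) − s_k = -(2*k**2 + k + 4)*factorial(k + 1)/2**k = t_k.
Telescoping: Σ = s_(10) − s_(1) = -2962575/2 − (-2) = -2962571/2.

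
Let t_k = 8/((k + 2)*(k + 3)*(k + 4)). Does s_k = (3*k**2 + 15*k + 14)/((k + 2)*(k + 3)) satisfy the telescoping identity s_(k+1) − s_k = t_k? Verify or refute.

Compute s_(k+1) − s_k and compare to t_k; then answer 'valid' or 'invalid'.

valid; difference matches t_k

s_(k+1) = (15*k + 3*(k + 1)**2 + 29)/((k + 3)*(k + 4))
s_(k+1) − s_k = 8/(k**3 + 9*k**2 + 26*k + 24)
(s_(k+1) − s_k) − t_k = 0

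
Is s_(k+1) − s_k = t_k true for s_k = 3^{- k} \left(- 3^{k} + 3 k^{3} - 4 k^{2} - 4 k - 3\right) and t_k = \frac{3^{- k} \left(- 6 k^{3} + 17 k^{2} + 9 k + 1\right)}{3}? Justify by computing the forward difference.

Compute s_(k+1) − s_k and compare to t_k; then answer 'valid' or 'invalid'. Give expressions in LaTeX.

s_(k+1) = (-3*3**k + 3*k**3 + 5*k**2 - 3*k - 8)/(3*3**k)
s_(k+1) − s_k = (-6*k**3 + 17*k**2 + 9*k + 1)/(3*3**k)
(s_(k+1) − s_k) − t_k = 0

valid; difference matches t_k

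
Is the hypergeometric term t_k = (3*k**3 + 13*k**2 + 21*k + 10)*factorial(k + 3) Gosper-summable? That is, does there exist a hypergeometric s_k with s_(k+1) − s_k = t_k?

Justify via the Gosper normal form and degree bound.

Yes. s_k = (3*k**2 - 2*k + 2)*factorial(k + 3).

Step 1: r(k) = (3*k**4 + 34*k**3 + 144*k**2 + 271*k + 188)/(3*k**3 + 13*k**2 + 21*k + 10).
A = k + 4, B = 1, C = k**3 + 13*k**2/3 + 7*k + 10/3.
Need (k + 4)·f(k+1) − (1)·f(k) = k**3 + 13*k**2/3 + 7*k + 10/3.
From deg A=1, deg B=0, deg C=3: d=2.
Solving with deg f ≤ 2: f(k) = (3*k**2 - 2*k + 2)/3.
Certificate R = B(k−1)f/C = (3*k**2 - 2*k + 2)/(3*k**3 + 13*k**2 + 21*k + 10) gives s_k = (3*k**2 - 2*k + 2)*factorial(k + 3).
s_(k+1) − s_k = (3*k**3 + 13*k**2 + 21*k + 10)*factorial(k + 3) = t_k.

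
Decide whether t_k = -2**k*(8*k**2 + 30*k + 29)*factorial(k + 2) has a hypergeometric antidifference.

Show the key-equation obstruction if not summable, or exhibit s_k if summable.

Step 1: r(k) = 2*(8*k**3 + 70*k**2 + 205*k + 201)/(8*k**2 + 30*k + 29).
A = 2*k + 6, B = 1, C = k**2 + 15*k/4 + 29/8.
Need (2*k + 6)·f(k+1) − (1)·f(k) = k**2 + 15*k/4 + 29/8.
Bound: deg f ≤ 1.
Match coefficients ⇒ f(k) = (4*k + 1)/8.
R(k) = B(k−1)·f(k)/C(k) = (4*k + 1)/(8*k**2 + 30*k + 29); s_k = R·t_k = -2**k*(4*k + 1)*factorial(k + 2).
s_(k+1) − s_k = -2**k*(8*k**2 + 30*k + 29)*factorial(k + 2) = t_k.

Yes. s_k = -2**k*(4*k + 1)*factorial(k + 2).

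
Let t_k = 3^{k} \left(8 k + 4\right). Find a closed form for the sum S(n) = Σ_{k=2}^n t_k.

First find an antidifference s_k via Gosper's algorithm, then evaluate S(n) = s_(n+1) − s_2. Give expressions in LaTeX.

The ratio is 3*(2*k + 3)/(2*k + 1).
So A=3 and B=1, with C=k + 1/2.
Set up (3)·f(k+1) − (1)·f(k) − (k + 1/2) = 0.
Degrees (0,0,1) ⇒ d ≤ 1.
Coefficient equations give f(k) = (k - 1)/2.
R(k) = B(k−1)·f(k)/C(k) = (k - 1)/(2*k + 1); s_k = R·t_k = 4*3**k*(k - 1).
Check: Δs_k = 3**k*(8*k + 4). ✓
Σ_(k=2)^n t_k = s_(n+1) − s_(2) = (12*3**n*n) − (36), i.e. 12*3**n*n - 36.

S(n) = 12 \cdot 3^{n} n - 36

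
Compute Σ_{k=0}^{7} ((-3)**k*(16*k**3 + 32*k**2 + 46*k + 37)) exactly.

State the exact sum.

The ratio is 3*(-16*k**3 - 80*k**2 - 158*k - 131)/(16*k**3 + 32*k**2 + 46*k + 37).
So A=-3 and B=1, with C=k**3 + 2*k**2 + 23*k/8 + 37/16.
Need (-3)·f(k+1) − (1)·f(k) = k**3 + 2*k**2 + 23*k/8 + 37/16.
d = 3 from the (0,0,3) case.
Match coefficients ⇒ f(k) = -(4*k**3 - k**2 + 4*k + 4)/16.
Then R = B(k−1)f/C = -(4*k**3 - k**2 + 4*k + 4)/(16*k**3 + 32*k**2 + 46*k + 37), so s_k = R(k)·t_k = (-3)**k*(-4*k**3 + k**2 - 4*k - 4).
Δs = (-3)**k*(16*k**3 + 32*k**2 + 46*k + 37), as required.
Σ_(k=0)^(7) t_k = s_(8) − s_(0) = -13253220 − (-4) = -13253216.

Σ = -13253216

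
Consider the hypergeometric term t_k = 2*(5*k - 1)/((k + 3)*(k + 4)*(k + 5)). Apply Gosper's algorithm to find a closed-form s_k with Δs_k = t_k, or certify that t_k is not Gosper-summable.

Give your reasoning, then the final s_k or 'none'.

s_k = k*(7*k - 11)/(6*(k + 3)*(k + 4))

Step 1: r(k) = (k + 3)*(5*k + 4)/((k + 6)*(5*k - 1)).
So A=k + 3 and B=k + 6, with C=k - 1/5.
Need (k + 3)·f(k+1) − (k + 5)·f(k) = k - 1/5.
d = 2 from the (1,1,1) case.
Coefficient equations give f(k) = k*(7*k - 11)/60.
R(k) = B(k−1)·f(k)/C(k) = k*(k + 5)*(7*k - 11)/(12*(5*k - 1)); s_k = R·t_k = k*(7*k - 11)/(6*(k + 3)*(k + 4)).
s_(k+1) − s_k = 2*(5*k - 1)/(k**3 + 12*k**2 + 47*k + 60) = t_k.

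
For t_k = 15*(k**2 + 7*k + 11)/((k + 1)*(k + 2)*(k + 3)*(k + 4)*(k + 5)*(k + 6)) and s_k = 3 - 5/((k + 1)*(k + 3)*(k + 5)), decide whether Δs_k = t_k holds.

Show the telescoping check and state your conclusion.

valid (s_(k+1) − s_k reduces to t_k)

s_(k+1) = 3 - 5/((k + 2)*(k + 4)*(k + 6))
s_(k+1) − s_k = 15*(k**2 + 7*k + 11)/(k**6 + 21*k**5 + 175*k**4 + 735*k**3 + 1624*k**2 + 1764*k + 720)
(s_(k+1) − s_k) − t_k = 0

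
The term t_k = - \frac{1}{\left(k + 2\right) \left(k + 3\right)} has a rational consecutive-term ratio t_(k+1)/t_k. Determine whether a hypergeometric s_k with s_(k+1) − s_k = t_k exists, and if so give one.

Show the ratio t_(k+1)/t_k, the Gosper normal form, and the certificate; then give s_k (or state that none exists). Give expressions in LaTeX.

s_k = - \frac{k}{2 k + 4}

Ratio r(k) = (k + 2)/(k + 4).
Normal form (A,B,C) = (k + 2, k + 4, 1).
f must satisfy (k + 2)·f(k+1) − (k + 3)·f(k) = 1.
Bound: deg f ≤ 1.
A polynomial solution: f(k) = k/2.
Certificate R = B(k−1)f/C = k*(k + 3)/2 gives s_k = -k/(2*k + 4).
s_(k+1) − s_k = -1/(k**2 + 5*k + 6) = t_k.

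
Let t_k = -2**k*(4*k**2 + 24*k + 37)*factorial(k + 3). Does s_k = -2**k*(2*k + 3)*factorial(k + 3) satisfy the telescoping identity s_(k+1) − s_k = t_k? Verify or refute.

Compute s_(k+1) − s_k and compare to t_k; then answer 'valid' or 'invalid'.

s_(k+1) = -2**(k + 1)*(2*k + 5)*factorial(k + 4)
s_(k+1) − s_k = -2**k*(4*k**2 + 24*k + 37)*factorial(k + 3)
(s_(k+1) − s_k) − t_k = 0

Valid — Δs_k = t_k.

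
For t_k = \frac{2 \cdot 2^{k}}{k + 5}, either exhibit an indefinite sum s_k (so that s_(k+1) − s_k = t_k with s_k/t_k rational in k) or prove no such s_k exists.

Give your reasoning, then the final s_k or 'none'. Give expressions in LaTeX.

not Gosper-summable; s_k does not exist

Compute t_(k+1)/t_k: get 2*(k + 5)/(k + 6).
So A=2*k + 10 and B=k + 6, with C=1.
Solve (2*k + 10)·f(k+1) − (k + 5)·f(k) = 1.
d = -1 from the (1,1,0) case.
deg f ≤ -1 is impossible — no certificate.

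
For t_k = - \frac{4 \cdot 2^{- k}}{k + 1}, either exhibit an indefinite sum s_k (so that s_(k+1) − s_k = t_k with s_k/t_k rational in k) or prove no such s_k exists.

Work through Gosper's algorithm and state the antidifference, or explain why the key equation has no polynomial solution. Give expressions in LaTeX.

Step 1: r(k) = (k + 1)/(2*(k + 2)).
So A=k/2 + 1/2 and B=k + 2, with C=1.
Solve (k/2 + 1/2)·f(k+1) − (k + 1)·f(k) = 1.
d = -1 from the (1,1,0) case.
deg f ≤ -1 is impossible — no certificate.

none — t_k is not Gosper-summable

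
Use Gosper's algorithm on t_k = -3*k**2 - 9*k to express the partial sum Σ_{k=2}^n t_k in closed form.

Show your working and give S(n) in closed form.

S(n) = -n**3 - 6*n**2 - 5*n + 12

r(k) = (k**2 + 5*k + 4)/(k*(k + 3)) after simplifying.
Normal form (A,B,C) = (1, 1, k**2 + 3*k).
Key eq: (1)·f(k+1) = (1)·f(k) + (k**2 + 3*k).
From deg A=0, deg B=0, deg C=2: d=3.
Solve for f: f(k) = k*(k - 1)*(k + 4)/3 (degree 3 ≤ 3).
R(k) = B(k−1)·f(k)/C(k) = (k - 1)*(k + 4)/(3*(k + 3)); s_k = R·t_k = k*(-k**2 - 3*k + 4).
Δs = 3*k*(-k - 3), as required.
Telescope: S(n) = s_(n+1) − s_(2) = n*(-n**2 - 6*n - 5) − (-12) = -n**3 - 6*n**2 - 5*n + 12.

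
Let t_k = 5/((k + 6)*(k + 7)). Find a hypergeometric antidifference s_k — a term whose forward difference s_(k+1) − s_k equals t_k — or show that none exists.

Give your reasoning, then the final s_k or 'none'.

s_k = 5*k/(6*(k + 6))

Step 1: r(k) = (k + 6)/(k + 8).
Factor: A=k + 6; B=k + 8; C=1.
Set up (k + 6)·f(k+1) − (k + 7)·f(k) − (1) = 0.
From deg A=1, deg B=1, deg C=0: d=1.
Solve for f: f(k) = k/6 (degree 1 ≤ 1).
Get s_k = R·t_k = 5*k/(6*(k + 6)) with R(k) = B(k−1)f(k)/C(k) = k*(k + 7)/6.
s_(k+1) − s_k = 5/(k**2 + 13*k + 42) = t_k.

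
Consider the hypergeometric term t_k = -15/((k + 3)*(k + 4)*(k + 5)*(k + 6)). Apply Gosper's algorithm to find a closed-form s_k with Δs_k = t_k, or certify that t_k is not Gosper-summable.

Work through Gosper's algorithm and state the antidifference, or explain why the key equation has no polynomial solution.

s_k = k*(-k**2 - 12*k - 47)/(12*(k + 3)*(k + 4)*(k + 5))

r(k) = (k + 3)/(k + 7) after simplifying.
Take A(k)=k + 3, B(k)=k + 7, C(k)=1.
Need (k + 3)·f(k+1) − (k + 6)·f(k) = 1.
Bound: deg f ≤ 3.
A polynomial solution: f(k) = k*(k**2 + 12*k + 47)/180.
Certificate R = B(k−1)f/C = k*(k + 6)*(k**2 + 12*k + 47)/180 gives s_k = k*(-k**2 - 12*k - 47)/(12*(k + 3)*(k + 4)*(k + 5)).
Δs = -15/(k**4 + 18*k**3 + 119*k**2 + 342*k + 360), as required.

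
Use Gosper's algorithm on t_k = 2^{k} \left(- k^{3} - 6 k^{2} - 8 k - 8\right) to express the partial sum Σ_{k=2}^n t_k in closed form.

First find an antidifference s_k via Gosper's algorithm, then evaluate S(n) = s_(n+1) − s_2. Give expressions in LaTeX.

S(n) = - 2 \cdot 2^{n} n^{3} - 6 \cdot 2^{n} n^{2} - 10 \cdot 2^{n} n - 10 \cdot 2^{n} + 56

Step 1: r(k) = 2*(k**3 + 9*k**2 + 23*k + 23)/(k**3 + 6*k**2 + 8*k + 8).
A = 2, B = 1, C = k**3 + 6*k**2 + 8*k + 8.
Solve (2)·f(k+1) − (1)·f(k) = k**3 + 6*k**2 + 8*k + 8.
Bound: deg f ≤ 3.
Solve for f: f(k) = k**3 + 2*k + 2 (degree 3 ≤ 3).
So s_k = (B(k−1)f/C)·t_k = ((k**3 + 2*k + 2)/(k**3 + 6*k**2 + 8*k + 8))·t_k = 2**k*(-k**3 - 2*k - 2).
s_(k+1) − s_k = 2**k*(k**3 - 2*k - 2*(k + 1)**3 - 6) = t_k.
s_(n+1) = 2**(n + 1)*(-n**3 - 3*n**2 - 5*n - 5) and s_(2) = -56, so S(n) = -2*2**n*n**3 - 6*2**n*n**2 - 10*2**n*n - 10*2**n + 56.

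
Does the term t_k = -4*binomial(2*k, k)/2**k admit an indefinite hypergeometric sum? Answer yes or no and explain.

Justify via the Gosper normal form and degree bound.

Compute t_(k+1)/t_k: get (2*k + 1)/(k + 1).
So A=2*k + 1 and B=k + 1, with C=1.
f must satisfy (2*k + 1)·f(k+1) − (k)·f(k) = 1.
From deg A=1, deg B=1, deg C=0: d=-1.
Bound -1 < 0, so the key equation has no polynomial solution.

No — negative degree bound, so no certificate f.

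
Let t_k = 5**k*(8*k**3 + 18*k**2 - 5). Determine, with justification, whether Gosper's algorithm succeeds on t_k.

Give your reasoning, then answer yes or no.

r(k) = 5*(8*(k + 1)**3 + 18*(k + 1)**2 - 5)/(8*k**3 + 18*k**2 - 5) after simplifying.
Normal form (A,B,C) = (5, 1, k**3 + 9*k**2/4 - 5/8).
Need (5)·f(k+1) − (1)·f(k) = k**3 + 9*k**2/4 - 5/8.
deg f ≤ 3 (via 0,0,3).
Solving with deg f ≤ 3: f(k) = k**2*(2*k - 3)/8.
So s_k = (B(k−1)f/C)·t_k = (k**2*(2*k - 3)/(8*k**3 + 18*k**2 - 5))·t_k = 5**k*k**2*(2*k - 3).
Δs = 5**k*(8*k**3 + 18*k**2 - 5), as required.

Yes. s_k = 5**k*k**2*(2*k - 3).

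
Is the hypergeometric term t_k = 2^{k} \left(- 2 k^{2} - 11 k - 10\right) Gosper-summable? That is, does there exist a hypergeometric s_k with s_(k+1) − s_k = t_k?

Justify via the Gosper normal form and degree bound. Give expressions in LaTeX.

Yes. s_k = 2^{k} k \left(- 2 k - 3\right).

r(k) = 2*(2*k**2 + 15*k + 23)/(2*k**2 + 11*k + 10) after simplifying.
Normal form (A,B,C) = (2, 1, k**2 + 11*k/2 + 5).
f must satisfy (2)·f(k+1) − (1)·f(k) = k**2 + 11*k/2 + 5.
d = 2 from the (0,0,2) case.
Solve for f: f(k) = k*(2*k + 3)/2 (degree 2 ≤ 2).
So s_k = (B(k−1)f/C)·t_k = (k*(2*k + 3)/(2*k**2 + 11*k + 10))·t_k = 2**k*k*(-2*k - 3).
Check: Δs_k = 2**k*(-2*k**2 - 11*k - 10). ✓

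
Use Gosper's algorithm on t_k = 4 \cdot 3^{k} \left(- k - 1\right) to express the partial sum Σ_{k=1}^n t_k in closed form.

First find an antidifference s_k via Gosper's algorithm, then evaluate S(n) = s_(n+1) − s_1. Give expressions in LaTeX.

S(n) = - 6 \cdot 3^{n} n - 3 \cdot 3^{n} + 3

Ratio r(k) = 3*(k + 2)/(k + 1).
A = 3, B = 1, C = k + 1.
Solve (3)·f(k+1) − (1)·f(k) = k + 1.
Bound: deg f ≤ 1.
Match coefficients ⇒ f(k) = (2*k - 1)/4.
Then R = B(k−1)f/C = (2*k - 1)/(4*(k + 1)), so s_k = R(k)·t_k = 3**k*(1 - 2*k).
Δs = 4*3**k*(-k - 1), as required.
s_(n+1) = 3**(n + 1)*(-2*n - 1) and s_(1) = -3, so S(n) = -6*3**n*n - 3*3**n + 3.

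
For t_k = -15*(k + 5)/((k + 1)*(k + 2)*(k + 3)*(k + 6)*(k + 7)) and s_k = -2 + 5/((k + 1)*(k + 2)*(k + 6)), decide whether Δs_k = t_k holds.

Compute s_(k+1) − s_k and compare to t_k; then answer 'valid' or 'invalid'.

valid; difference matches t_k

s_(k+1) = -2 + 5/((k + 2)*(k + 3)*(k + 7))
s_(k+1) − s_k = 15*(-k - 5)/(k**5 + 19*k**4 + 131*k**3 + 401*k**2 + 540*k + 252)
(s_(k+1) − s_k) − t_k = 0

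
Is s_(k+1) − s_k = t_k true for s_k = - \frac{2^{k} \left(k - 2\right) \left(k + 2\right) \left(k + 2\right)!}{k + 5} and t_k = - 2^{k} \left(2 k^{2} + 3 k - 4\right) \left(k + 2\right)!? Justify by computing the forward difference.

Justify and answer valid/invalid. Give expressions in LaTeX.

s_(k+1) = -2**(k + 1)*(k - 1)*(k + 3)*factorial(k + 3)/(k + 6)
s_(k+1) − s_k = -2**k*(2*k**4 + 19*k**3 + 50*k**2 + 16*k - 66)*factorial(k + 2)/((k + 5)*(k + 6))
(s_(k+1) − s_k) − t_k = 3*2**k*(2*k**3 + 13*k**2 + 10*k - 18)*factorial(k + 2)/((k + 5)*(k + 6))

Invalid: residual \frac{3 \cdot 2^{k} \left(2 k^{3} + 13 k^{2} + 10 k - 18\right) \left(k + 2\right)!}{\left(k + 5\right) \left(k + 6\right)} ≠ 0.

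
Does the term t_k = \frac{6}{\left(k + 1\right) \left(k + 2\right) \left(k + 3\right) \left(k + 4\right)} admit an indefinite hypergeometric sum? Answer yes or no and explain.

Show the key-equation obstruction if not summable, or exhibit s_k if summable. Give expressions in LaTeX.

The ratio is (k + 1)/(k + 5).
So A=k + 1 and B=k + 5, with C=1.
Key eq: (k + 1)·f(k+1) = (k + 4)·f(k) + (1).
Degrees (1,1,0) ⇒ d ≤ 3.
Match coefficients ⇒ f(k) = k*(k**2 + 6*k + 11)/18.
Get s_k = R·t_k = k*(k**2 + 6*k + 11)/(3*(k + 1)*(k + 2)*(k + 3)) with R(k) = B(k−1)f(k)/C(k) = k*(k + 4)*(k**2 + 6*k + 11)/18.
Check: Δs_k = 6/(k**4 + 10*k**3 + 35*k**2 + 50*k + 24). ✓

Yes. s_k = \frac{k \left(k^{2} + 6 k + 11\right)}{3 \left(k + 1\right) \left(k + 2\right) \left(k + 3\right)}.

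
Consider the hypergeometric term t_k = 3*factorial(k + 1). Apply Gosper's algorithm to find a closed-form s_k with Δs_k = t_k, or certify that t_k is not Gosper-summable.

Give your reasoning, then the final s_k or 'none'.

none (Gosper's algorithm certifies no s_k)

The ratio is k + 2.
Gosper form: A/B · C(k+1)/C(k) with A=k + 2, B=1, C=1.
Need (k + 2)·f(k+1) − (1)·f(k) = 1.
d = -1 from the (1,0,0) case.
Negative degree bound (-1): no f exists, t_k not Gosper-summable.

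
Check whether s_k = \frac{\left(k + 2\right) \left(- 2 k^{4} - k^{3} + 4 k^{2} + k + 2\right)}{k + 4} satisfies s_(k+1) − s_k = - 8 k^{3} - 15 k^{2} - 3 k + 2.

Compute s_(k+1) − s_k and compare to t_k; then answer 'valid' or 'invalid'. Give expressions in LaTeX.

Invalid: residual \frac{2 \left(6 k^{4} + 46 k^{3} + 67 k^{2} + 11 k - 6\right)}{k^{2} + 9 k + 20} ≠ 0.

s_(k+1) = (k + 3)*(k - 2*(k + 1)**4 - (k + 1)**3 + 4*(k + 1)**2 + 3)/(k + 5)
s_(k+1) − s_k = (-8*k**5 - 75*k**4 - 206*k**3 - 191*k**2 - 20*k + 28)/(k**2 + 9*k + 20)
(s_(k+1) − s_k) − t_k = 2*(6*k**4 + 46*k**3 + 67*k**2 + 11*k - 6)/(k**2 + 9*k + 20)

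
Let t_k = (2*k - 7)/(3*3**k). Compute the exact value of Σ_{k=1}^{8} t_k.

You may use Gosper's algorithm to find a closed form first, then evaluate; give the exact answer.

Σ = -4376/6561

Step 1: r(k) = (2*k - 5)/(3*(2*k - 7)).
Normal form (A,B,C) = (1/3, 1, k - 7/2).
f must satisfy (1/3)·f(k+1) − (1)·f(k) = k - 7/2.
Degrees (0,0,1) ⇒ d ≤ 1.
Match coefficients ⇒ f(k) = -3*(k - 3)/2.
So s_k = (B(k−1)f/C)·t_k = (-3*(k - 3)/(2*k - 7))·t_k = (3 - k)/3**k.
Check: Δs_k = (2*k - 7)/(3*3**k). ✓
Σ_(k=1)^(8) t_k = s_(9) − s_(1) = -2/6561 − (2/3) = -4376/6561.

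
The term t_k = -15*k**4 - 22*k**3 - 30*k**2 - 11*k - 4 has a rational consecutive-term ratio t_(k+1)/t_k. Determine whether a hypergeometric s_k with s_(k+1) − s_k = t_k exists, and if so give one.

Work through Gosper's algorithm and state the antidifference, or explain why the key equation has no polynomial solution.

s_k = k*(-3*k**4 + 2*k**3 - 4*k**2 + 4*k - 3)

The ratio is (15*k**4 + 82*k**3 + 186*k**2 + 197*k + 82)/(15*k**4 + 22*k**3 + 30*k**2 + 11*k + 4).
Take A(k)=1, B(k)=1, C(k)=k**4 + 22*k**3/15 + 2*k**2 + 11*k/15 + 4/15.
Need (1)·f(k+1) − (1)·f(k) = k**4 + 22*k**3/15 + 2*k**2 + 11*k/15 + 4/15.
d = 5 from the (0,0,4) case.
Solve for f: f(k) = k*(3*k**4 - 2*k**3 + 4*k**2 - 4*k + 3)/15 (degree 5 ≤ 5).
Certificate R = B(k−1)f/C = k*(3*k**4 - 2*k**3 + 4*k**2 - 4*k + 3)/(15*k**4 + 22*k**3 + 30*k**2 + 11*k + 4) gives s_k = k*(-3*k**4 + 2*k**3 - 4*k**2 + 4*k - 3).
Δs = -15*k**4 - 22*k**3 - 30*k**2 - 11*k - 4, as required.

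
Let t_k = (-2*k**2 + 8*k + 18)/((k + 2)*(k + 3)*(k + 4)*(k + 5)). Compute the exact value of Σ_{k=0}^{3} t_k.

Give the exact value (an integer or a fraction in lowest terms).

Σ = 11/42

The ratio is (k**3 - 16*k - 24)/(k**3 + 2*k**2 - 33*k - 54).
Factor: A=k + 2; B=k + 6; C=k**2 - 4*k - 9.
f must satisfy (k + 2)·f(k+1) − (k + 5)·f(k) = k**2 - 4*k - 9.
deg f ≤ 3 (via 1,1,2).
Solving with deg f ≤ 3: f(k) = -k*(k**2 + 21*k + 32)/12.
Certificate R = B(k−1)f/C = -k*(k + 5)*(k**2 + 21*k + 32)/(12*(k**2 - 4*k - 9)) gives s_k = k*(k**2 + 21*k + 32)/(6*(k + 2)*(k + 3)*(k + 4)).
Check: Δs_k = 2*(-k**2 + 4*k + 9)/(k**4 + 14*k**3 + 71*k**2 + 154*k + 120). ✓
Sum = s_(4) − s_(0); s_(4) = 11/42, s_(0) = 0 ⇒ 11/42.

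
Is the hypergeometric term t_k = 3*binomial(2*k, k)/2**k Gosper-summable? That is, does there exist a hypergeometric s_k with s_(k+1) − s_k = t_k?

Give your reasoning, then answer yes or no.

Compute t_(k+1)/t_k: get (2*k + 1)/(k + 1).
Gosper form: A/B · C(k+1)/C(k) with A=2*k + 1, B=k + 1, C=1.
Need (2*k + 1)·f(k+1) − (k)·f(k) = 1.
Degrees (1,1,0) ⇒ d ≤ -1.
deg f ≤ -1 is impossible — no certificate.

No — key equation has no polynomial f.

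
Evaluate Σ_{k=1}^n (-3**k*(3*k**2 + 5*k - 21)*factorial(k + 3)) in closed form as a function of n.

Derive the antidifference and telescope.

t_(k+1)/t_k = 3*(3*k**3 + 23*k**2 + 31*k - 52)/(3*k**2 + 5*k - 21).
A = 3*k + 12, B = 1, C = k**2 + 5*k/3 - 7.
f must satisfy (3*k + 12)·f(k+1) − (1)·f(k) = k**2 + 5*k/3 - 7.
From deg A=1, deg B=0, deg C=2: d=1.
A polynomial solution: f(k) = (k - 3)/3.
So s_k = (B(k−1)f/C)·t_k = ((k - 3)/(3*k**2 + 5*k - 21))·t_k = -3**k*(k - 3)*factorial(k + 3).
Δs = -3**k*(3*k**2 + 5*k - 21)*factorial(k + 3), as required.
Evaluate: s_(n+1) = -3**(n + 1)*(n - 2)*factorial(n + 4); subtract s_(1) = 144 ⇒ S(n) = -3*3**n*n*factorial(n + 4) + 6*3**n*factorial(n + 4) - 144.

S(n) = -3*3**n*n*factorial(n + 4) + 6*3**n*factorial(n + 4) - 144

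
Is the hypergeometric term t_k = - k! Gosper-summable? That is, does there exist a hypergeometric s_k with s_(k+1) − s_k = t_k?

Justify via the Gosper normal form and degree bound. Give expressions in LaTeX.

Step 1: r(k) = k + 1.
Take A(k)=k + 1, B(k)=1, C(k)=1.
Set up (k + 1)·f(k+1) − (1)·f(k) − (1) = 0.
d = -1 from the (1,0,0) case.
d = -1 < 0 ⇒ no nonzero polynomial f; not summable.

No. Not Gosper-summable.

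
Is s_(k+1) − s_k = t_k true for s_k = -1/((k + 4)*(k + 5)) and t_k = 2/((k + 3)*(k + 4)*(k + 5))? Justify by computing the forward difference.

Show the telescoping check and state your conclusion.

Invalid: residual -6/(k**4 + 18*k**3 + 119*k**2 + 342*k + 360) ≠ 0.

s_(k+1) = -1/((k + 5)*(k + 6))
s_(k+1) − s_k = 2/(k**3 + 15*k**2 + 74*k + 120)
(s_(k+1) − s_k) − t_k = -6/(k**4 + 18*k**3 + 119*k**2 + 342*k + 360)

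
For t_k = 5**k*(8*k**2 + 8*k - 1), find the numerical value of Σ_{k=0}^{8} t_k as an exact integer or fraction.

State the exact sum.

t_(k+1)/t_k = 5*(8*k**2 + 24*k + 15)/(8*k**2 + 8*k - 1).
Take A(k)=5, B(k)=1, C(k)=k**2 + k - 1/8.
Set up (5)·f(k+1) − (1)·f(k) − (k**2 + k - 1/8) = 0.
d = 2 from the (0,0,2) case.
Solve for f: f(k) = (k - 1)*(2*k - 1)/8 (degree 2 ≤ 2).
Get s_k = R·t_k = 5**k*(2*k**2 - 3*k + 1) with R(k) = B(k−1)f(k)/C(k) = (k - 1)*(2*k - 1)/(8*k**2 + 8*k - 1).
s_(k+1) − s_k = 5**k*(8*k**2 + 8*k - 1) = t_k.
Σ_(k=0)^(8) t_k = s_(9) − s_(0) = 265625000 − (1) = 265624999.

Σ = 265624999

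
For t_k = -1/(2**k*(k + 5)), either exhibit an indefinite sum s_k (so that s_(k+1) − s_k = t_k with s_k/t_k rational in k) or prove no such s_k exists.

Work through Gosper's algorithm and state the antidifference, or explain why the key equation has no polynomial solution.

Ratio r(k) = (k + 5)/(2*(k + 6)).
Normal form (A,B,C) = (k/2 + 5/2, k + 6, 1).
Need (k/2 + 5/2)·f(k+1) − (k + 5)·f(k) = 1.
Degrees (1,1,0) ⇒ d ≤ -1.
Bound -1 < 0, so the key equation has no polynomial solution.

none (Gosper's algorithm certifies no s_k)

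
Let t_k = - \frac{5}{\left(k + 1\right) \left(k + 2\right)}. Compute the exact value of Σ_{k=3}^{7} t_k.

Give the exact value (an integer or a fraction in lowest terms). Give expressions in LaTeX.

Compute t_(k+1)/t_k: get (k + 1)/(k + 3).
Normal form (A,B,C) = (k + 1, k + 3, 1).
Need (k + 1)·f(k+1) − (k + 2)·f(k) = 1.
From deg A=1, deg B=1, deg C=0: d=1.
A polynomial solution: f(k) = k.
R(k) = B(k−1)·f(k)/C(k) = k*(k + 2); s_k = R·t_k = -5*k/(k + 1).
Δs = -5/(k**2 + 3*k + 2), as required.
Evaluate s at k=8 and k=3: -40/9 and -15/4; difference -25/36.

Σ = -25/36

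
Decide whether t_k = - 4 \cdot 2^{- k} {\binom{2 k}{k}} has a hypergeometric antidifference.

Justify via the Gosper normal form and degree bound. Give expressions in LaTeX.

r(k) = (2*k + 1)/(k + 1) after simplifying.
So A=2*k + 1 and B=k + 1, with C=1.
Need (2*k + 1)·f(k+1) − (k)·f(k) = 1.
Bound: deg f ≤ -1.
Bound -1 < 0, so the key equation has no polynomial solution.

No — negative degree bound, so no certificate f.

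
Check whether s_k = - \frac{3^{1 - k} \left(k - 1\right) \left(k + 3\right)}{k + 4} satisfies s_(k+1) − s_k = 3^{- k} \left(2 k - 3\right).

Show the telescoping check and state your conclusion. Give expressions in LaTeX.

s_(k+1) = -k*(k + 4)/(3**k*(k + 5))
s_(k+1) − s_k = (2*k**3 + 13*k**2 + 5*k - 45)/(3**k*(k**2 + 9*k + 20))
(s_(k+1) − s_k) − t_k = (-2*k**2 - 8*k + 15)/(3**k*(k**2 + 9*k + 20))

Invalid: residual \frac{3^{- k} \left(- 2 k^{2} - 8 k + 15\right)}{k^{2} + 9 k + 20} ≠ 0.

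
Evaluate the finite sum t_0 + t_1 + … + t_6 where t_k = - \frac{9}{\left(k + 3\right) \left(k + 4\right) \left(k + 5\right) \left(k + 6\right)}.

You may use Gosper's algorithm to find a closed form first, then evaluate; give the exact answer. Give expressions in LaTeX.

Σ = -21/440

Step 1: r(k) = (k + 3)/(k + 7).
A = k + 3, B = k + 7, C = 1.
Key eq: (k + 3)·f(k+1) = (k + 6)·f(k) + (1).
Degrees (1,1,0) ⇒ d ≤ 3.
Solving with deg f ≤ 3: f(k) = k*(k**2 + 12*k + 47)/180.
So s_k = (B(k−1)f/C)·t_k = (k*(k + 6)*(k**2 + 12*k + 47)/180)·t_k = k*(-k**2 - 12*k - 47)/(20*(k + 3)*(k + 4)*(k + 5)).
Δs = -9/(k**4 + 18*k**3 + 119*k**2 + 342*k + 360), as required.
Evaluate s at k=7 and k=0: -21/440 and 0; difference -21/440.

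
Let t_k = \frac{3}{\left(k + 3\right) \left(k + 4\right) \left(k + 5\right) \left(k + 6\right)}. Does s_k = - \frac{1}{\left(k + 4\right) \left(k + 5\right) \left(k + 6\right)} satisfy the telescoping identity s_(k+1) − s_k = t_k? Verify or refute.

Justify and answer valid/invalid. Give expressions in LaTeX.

Invalid: residual - \frac{12}{k^{5} + 25 k^{4} + 245 k^{3} + 1175 k^{2} + 2754 k + 2520} ≠ 0.

s_(k+1) = -1/((k + 5)*(k + 6)*(k + 7))
s_(k+1) − s_k = 3/((k + 4)*(k + 5)*(k + 6)*(k + 7))
(s_(k+1) − s_k) − t_k = -12/((k + 3)*(k + 4)*(k + 5)*(k + 6)*(k + 7))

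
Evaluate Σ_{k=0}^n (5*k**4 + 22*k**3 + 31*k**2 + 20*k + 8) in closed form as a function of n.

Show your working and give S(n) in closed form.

r(k) = (5*k**4 + 42*k**3 + 127*k**2 + 168*k + 86)/(5*k**4 + 22*k**3 + 31*k**2 + 20*k + 8) after simplifying.
Factor: A=1; B=1; C=k**4 + 22*k**3/5 + 31*k**2/5 + 4*k + 8/5.
Solve (1)·f(k+1) − (1)·f(k) = k**4 + 22*k**3/5 + 31*k**2/5 + 4*k + 8/5.
deg f ≤ 5 (via 0,0,4).
Solving with deg f ≤ 5: f(k) = k*(k**4 + 3*k**3 + k**2 + 3)/5.
Then R = B(k−1)f/C = k*(k**4 + 3*k**3 + k**2 + 3)/(5*k**4 + 22*k**3 + 31*k**2 + 20*k + 8), so s_k = R(k)·t_k = k*(k**4 + 3*k**3 + k**2 + 3).
Verify: 5*k**4 + 22*k**3 + 31*k**2 + 20*k + 8 matches t_k.
s_(n+1) = n**5 + 8*n**4 + 23*n**3 + 31*n**2 + 23*n + 8 and s_(0) = 0, so S(n) = n**5 + 8*n**4 + 23*n**3 + 31*n**2 + 23*n + 8.

S(n) = n**5 + 8*n**4 + 23*n**3 + 31*n**2 + 23*n + 8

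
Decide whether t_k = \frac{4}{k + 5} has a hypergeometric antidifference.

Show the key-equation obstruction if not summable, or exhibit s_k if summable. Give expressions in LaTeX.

The ratio is (k + 5)/(k + 6).
A = k + 5, B = k + 6, C = 1.
Key eq: (k + 5)·f(k+1) = (k + 5)·f(k) + (1).
Degrees (1,1,0) ⇒ d ≤ 0.
f = c0 ⇒ A·f(k+1) − B(k−1)·f(k) − C = -1. The system {-1 = 0} is inconsistent; no antidifference.

No — the linear system for f has no solution.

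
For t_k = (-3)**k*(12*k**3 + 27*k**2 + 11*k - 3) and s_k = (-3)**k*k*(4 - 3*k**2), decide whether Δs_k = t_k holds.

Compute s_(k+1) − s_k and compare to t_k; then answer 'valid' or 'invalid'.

Valid: the claim telescopes to t_k.

s_(k+1) = 3*(-3)**k*(k + 1)*(3*(k + 1)**2 - 4)
s_(k+1) − s_k = (-3)**k*(12*k**3 + 27*k**2 + 11*k - 3)
(s_(k+1) − s_k) − t_k = 0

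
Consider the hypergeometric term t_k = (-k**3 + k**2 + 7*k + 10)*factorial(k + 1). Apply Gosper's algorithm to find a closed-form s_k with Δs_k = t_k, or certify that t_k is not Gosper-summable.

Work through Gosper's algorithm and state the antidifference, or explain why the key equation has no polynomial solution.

s_k = (-k**2 + 4*k + 4)*factorial(k + 1)

Step 1: r(k) = (k + 2)*(7*k - (k + 1)**3 + (k + 1)**2 + 17)/(-k**3 + k**2 + 7*k + 10).
Gosper form: A/B · C(k+1)/C(k) with A=k + 2, B=1, C=k**3 - k**2 - 7*k - 10.
f must satisfy (k + 2)·f(k+1) − (1)·f(k) = k**3 - k**2 - 7*k - 10.
Bound: deg f ≤ 2.
Coefficient equations give f(k) = k**2 - 4*k - 4.
R(k) = B(k−1)·f(k)/C(k) = (k**2 - 4*k - 4)/(k**3 - k**2 - 7*k - 10); s_k = R·t_k = (-k**2 + 4*k + 4)*factorial(k + 1).
Δs = (-k**3 + k**2 + 7*k + 10)*factorial(k + 1), as required.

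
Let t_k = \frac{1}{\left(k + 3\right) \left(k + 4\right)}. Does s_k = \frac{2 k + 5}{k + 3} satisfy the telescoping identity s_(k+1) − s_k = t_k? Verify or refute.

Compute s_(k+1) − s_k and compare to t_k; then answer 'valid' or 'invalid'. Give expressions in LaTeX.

valid; difference matches t_k

s_(k+1) = (2*k + 7)/(k + 4)
s_(k+1) − s_k = 1/(k**2 + 7*k + 12)
(s_(k+1) − s_k) − t_k = 0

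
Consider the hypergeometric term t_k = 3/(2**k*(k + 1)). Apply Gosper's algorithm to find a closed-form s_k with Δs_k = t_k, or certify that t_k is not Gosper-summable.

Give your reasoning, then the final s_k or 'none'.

t_(k+1)/t_k = (k + 1)/(2*(k + 2)).
So A=k/2 + 1/2 and B=k + 2, with C=1.
f must satisfy (k/2 + 1/2)·f(k+1) − (k + 1)·f(k) = 1.
Bound: deg f ≤ -1.
d = -1 < 0 ⇒ no nonzero polynomial f; not summable.

none — t_k is not Gosper-summable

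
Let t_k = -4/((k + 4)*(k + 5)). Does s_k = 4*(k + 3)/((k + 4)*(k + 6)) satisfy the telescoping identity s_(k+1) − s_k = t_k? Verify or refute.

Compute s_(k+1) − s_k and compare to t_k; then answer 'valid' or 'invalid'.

Invalid: residual 12*(2*k + 11)/(k**4 + 22*k**3 + 179*k**2 + 638*k + 840) ≠ 0.

s_(k+1) = 4*(k + 4)/((k + 5)*(k + 7))
s_(k+1) − s_k = 4*(-k**2 - 7*k - 9)/(k**4 + 22*k**3 + 179*k**2 + 638*k + 840)
(s_(k+1) − s_k) − t_k = 12*(2*k + 11)/(k**4 + 22*k**3 + 179*k**2 + 638*k + 840)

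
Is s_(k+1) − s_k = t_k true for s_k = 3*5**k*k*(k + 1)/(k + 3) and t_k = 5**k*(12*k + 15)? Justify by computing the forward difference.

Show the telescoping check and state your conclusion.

Invalid: residual 5**k*(-24*k**2 - 96*k - 90)/(k**2 + 7*k + 12) ≠ 0.

s_(k+1) = 15*5**k*(k + 1)*(k + 2)/(k + 4)
s_(k+1) − s_k = 3*5**k*(k + 1)*(-k*(k + 4) + 5*(k + 2)*(k + 3))/((k + 3)*(k + 4))
(s_(k+1) − s_k) − t_k = 5**k*(-24*k**2 - 96*k - 90)/(k**2 + 7*k + 12)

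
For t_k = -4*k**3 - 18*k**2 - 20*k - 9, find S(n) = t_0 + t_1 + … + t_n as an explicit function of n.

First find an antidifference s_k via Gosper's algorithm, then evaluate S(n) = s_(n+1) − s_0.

S(n) = -n**4 - 8*n**3 - 20*n**2 - 22*n - 9

Compute t_(k+1)/t_k: get (4*k**3 + 30*k**2 + 68*k + 51)/(4*k**3 + 18*k**2 + 20*k + 9).
Take A(k)=1, B(k)=1, C(k)=k**3 + 9*k**2/2 + 5*k + 9/4.
Key eq: (1)·f(k+1) = (1)·f(k) + (k**3 + 9*k**2/2 + 5*k + 9/4).
From deg A=0, deg B=0, deg C=3: d=4.
Solving with deg f ≤ 4: f(k) = k*(k**3 + 4*k**2 + 2*k + 2)/4.
Get s_k = R·t_k = k*(-k**3 - 4*k**2 - 2*k - 2) with R(k) = B(k−1)f(k)/C(k) = k*(k**3 + 4*k**2 + 2*k + 2)/(4*k**3 + 18*k**2 + 20*k + 9).
Check: Δs_k = -4*k**3 - 18*k**2 - 20*k - 9. ✓
Σ_(k=0)^n t_k = s_(n+1) − s_(0) = (-n**4 - 8*n**3 - 20*n**2 - 22*n - 9) − (0), i.e. -n**4 - 8*n**3 - 20*n**2 - 22*n - 9.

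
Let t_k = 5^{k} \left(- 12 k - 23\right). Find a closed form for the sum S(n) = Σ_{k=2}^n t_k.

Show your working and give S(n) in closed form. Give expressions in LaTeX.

t_(k+1)/t_k = 5*(12*k + 35)/(12*k + 23).
Take A(k)=5, B(k)=1, C(k)=k + 23/12.
Solve (5)·f(k+1) − (1)·f(k) = k + 23/12.
Degrees (0,0,1) ⇒ d ≤ 1.
Match coefficients ⇒ f(k) = (3*k + 2)/12.
Certificate R = B(k−1)f/C = (3*k + 2)/(12*k + 23) gives s_k = 5**k*(-3*k - 2).
Δs = 5**k*(-12*k - 23), as required.
Telescope: S(n) = s_(n+1) − s_(2) = 5**(n + 1)*(-3*n - 5) − (-200) = -15*5**n*n - 25*5**n + 200.

S(n) = - 15 \cdot 5^{n} n - 25 \cdot 5^{n} + 200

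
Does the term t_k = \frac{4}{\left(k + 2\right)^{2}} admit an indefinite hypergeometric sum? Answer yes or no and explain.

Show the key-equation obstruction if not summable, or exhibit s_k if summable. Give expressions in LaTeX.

No. Not Gosper-summable.

Compute t_(k+1)/t_k: get (k + 2)**2/(k + 3)**2.
Take A(k)=k**2 + 4*k + 4, B(k)=k**2 + 6*k + 9, C(k)=1.
Set up (k**2 + 4*k + 4)·f(k+1) − (k**2 + 4*k + 4)·f(k) − (1) = 0.
deg f ≤ 0 (via 2,2,0).
Generic f = c0 gives residual -1; -1 = 0 cannot hold, so t_k is not Gosper-summable.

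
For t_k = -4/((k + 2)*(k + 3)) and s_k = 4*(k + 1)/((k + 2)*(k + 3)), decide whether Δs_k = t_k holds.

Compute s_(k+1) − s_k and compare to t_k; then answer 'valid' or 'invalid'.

Invalid: residual 16/(k**3 + 9*k**2 + 26*k + 24) ≠ 0.

s_(k+1) = 4*(k + 2)/((k + 3)*(k + 4))
s_(k+1) − s_k = -4*k/(k**3 + 9*k**2 + 26*k + 24)
(s_(k+1) − s_k) − t_k = 16/(k**3 + 9*k**2 + 26*k + 24)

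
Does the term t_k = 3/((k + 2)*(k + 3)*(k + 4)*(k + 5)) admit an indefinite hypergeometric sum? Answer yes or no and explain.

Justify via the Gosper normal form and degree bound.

Yes. s_k = k*(k**2 + 9*k + 26)/(24*(k + 2)*(k + 3)*(k + 4)).

Compute t_(k+1)/t_k: get (k + 2)/(k + 6).
Take A(k)=k + 2, B(k)=k + 6, C(k)=1.
Set up (k + 2)·f(k+1) − (k + 5)·f(k) − (1) = 0.
From deg A=1, deg B=1, deg C=0: d=3.
Solving with deg f ≤ 3: f(k) = k*(k**2 + 9*k + 26)/72.
So s_k = (B(k−1)f/C)·t_k = (k*(k + 5)*(k**2 + 9*k + 26)/72)·t_k = k*(k**2 + 9*k + 26)/(24*(k + 2)*(k + 3)*(k + 4)).
s_(k+1) − s_k = 3/(k**4 + 14*k**3 + 71*k**2 + 154*k + 120) = t_k.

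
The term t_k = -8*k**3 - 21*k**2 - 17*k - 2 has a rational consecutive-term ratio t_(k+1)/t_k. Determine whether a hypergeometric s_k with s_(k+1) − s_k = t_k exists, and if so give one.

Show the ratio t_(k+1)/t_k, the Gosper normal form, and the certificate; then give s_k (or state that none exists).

s_k = k*(-2*k**3 - 3*k**2 + 3)

r(k) = (8*k**3 + 45*k**2 + 83*k + 48)/(8*k**3 + 21*k**2 + 17*k + 2) after simplifying.
Take A(k)=1, B(k)=1, C(k)=k**3 + 21*k**2/8 + 17*k/8 + 1/4.
f must satisfy (1)·f(k+1) − (1)·f(k) = k**3 + 21*k**2/8 + 17*k/8 + 1/4.
Bound: deg f ≤ 4.
A polynomial solution: f(k) = k*(2*k**3 + 3*k**2 - 3)/8.
Certificate R = B(k−1)f/C = k*(2*k**3 + 3*k**2 - 3)/(8*k**3 + 21*k**2 + 17*k + 2) gives s_k = k*(-2*k**3 - 3*k**2 + 3).
Check: Δs_k = -8*k**3 - 21*k**2 - 17*k - 2. ✓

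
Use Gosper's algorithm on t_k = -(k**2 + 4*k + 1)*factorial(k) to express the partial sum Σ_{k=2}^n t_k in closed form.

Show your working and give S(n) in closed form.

S(n) = -n**2*factorial(n) - 5*n*factorial(n) - 4*factorial(n) + 10

Ratio r(k) = (k + 1)*(4*k + (k + 1)**2 + 5)/(k**2 + 4*k + 1).
So A=k + 1 and B=1, with C=k**2 + 4*k + 1.
Key eq: (k + 1)·f(k+1) = (1)·f(k) + (k**2 + 4*k + 1).
deg f ≤ 1 (via 1,0,2).
A polynomial solution: f(k) = k + 3.
Certificate R = B(k−1)f/C = (k + 3)/(k**2 + 4*k + 1) gives s_k = -(k + 3)*factorial(k).
Verify: -(k**2 + 4*k + 1)*factorial(k) matches t_k.
s_(n+1) = -(n + 4)*factorial(n + 1) and s_(2) = -10, so S(n) = -n**2*factorial(n) - 5*n*factorial(n) - 4*factorial(n) + 10.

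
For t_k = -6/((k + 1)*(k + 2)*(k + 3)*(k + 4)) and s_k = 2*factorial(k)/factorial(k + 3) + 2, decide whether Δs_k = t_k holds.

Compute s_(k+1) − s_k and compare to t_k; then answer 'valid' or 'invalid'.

valid (s_(k+1) − s_k reduces to t_k)

s_(k+1) = 2*factorial(k + 1)/factorial(k + 4) + 2
s_(k+1) − s_k = -6/((k + 1)*(k + 2)*(k + 3)*(k + 4))
(s_(k+1) − s_k) − t_k = 0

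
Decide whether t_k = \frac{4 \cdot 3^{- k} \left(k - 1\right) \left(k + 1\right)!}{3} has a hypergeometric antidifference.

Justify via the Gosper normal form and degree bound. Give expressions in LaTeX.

The ratio is k*(k + 2)/(3*(k - 1)).
Normal form (A,B,C) = (k/3 + 2/3, 1, k - 1).
Solve (k/3 + 2/3)·f(k+1) − (1)·f(k) = k - 1.
d = 0 from the (1,0,1) case.
Match coefficients ⇒ f(k) = 3.
Certificate R = B(k−1)f/C = 3/(k - 1) gives s_k = 4*factorial(k + 1)/3**k.
Check: Δs_k = 4*(k - 1)*factorial(k + 1)/(3*3**k). ✓

Yes. s_k = 4 \cdot 3^{- k} \left(k + 1\right)!.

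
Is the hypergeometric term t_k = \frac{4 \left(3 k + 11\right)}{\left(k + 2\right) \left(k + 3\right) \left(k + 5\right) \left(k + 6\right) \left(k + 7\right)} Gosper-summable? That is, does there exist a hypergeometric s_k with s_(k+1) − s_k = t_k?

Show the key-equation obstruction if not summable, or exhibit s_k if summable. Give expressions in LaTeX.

Step 1: r(k) = (k + 2)*(k + 5)*(3*k + 14)/((k + 4)*(k + 8)*(3*k + 11)).
A = k + 2, B = k + 8, C = k**2 + 23*k/3 + 44/3.
Solve (k + 2)·f(k+1) − (k + 7)·f(k) = k**2 + 23*k/3 + 44/3.
d = 5 from the (1,1,2) case.
Solve for f: f(k) = k*(k + 3)*(k + 4)*(k**2 + 13*k + 52)/180 (degree 5 ≤ 5).
Then R = B(k−1)f/C = k*(k + 3)*(k + 7)*(k**2 + 13*k + 52)/(60*(3*k + 11)), so s_k = R(k)·t_k = k*(k**2 + 13*k + 52)/(15*(k**3 + 13*k**2 + 52*k + 60)).
Check: Δs_k = 4*(3*k + 11)/(k**5 + 23*k**4 + 203*k**3 + 853*k**2 + 1692*k + 1260). ✓

Yes. s_k = \frac{k \left(k^{2} + 13 k + 52\right)}{15 \left(k^{3} + 13 k^{2} + 52 k + 60\right)}.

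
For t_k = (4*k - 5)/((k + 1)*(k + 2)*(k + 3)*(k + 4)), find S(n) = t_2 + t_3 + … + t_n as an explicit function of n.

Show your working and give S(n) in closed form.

t_(k+1)/t_k = (k + 1)*(4*k - 1)/((k + 5)*(4*k - 5)).
A = k + 1, B = k + 5, C = k - 5/4.
Key eq: (k + 1)·f(k+1) = (k + 4)·f(k) + (k - 5/4).
d = 3 from the (1,1,1) case.
Solve for f: f(k) = -k*(k**2 + 6*k + 23)/24 (degree 3 ≤ 3).
Then R = B(k−1)f/C = -k*(k + 4)*(k**2 + 6*k + 23)/(6*(4*k - 5)), so s_k = R(k)·t_k = k*(-k**2 - 6*k - 23)/(6*(k + 1)*(k + 2)*(k + 3)).
s_(k+1) − s_k = (4*k - 5)/(k**4 + 10*k**3 + 35*k**2 + 50*k + 24) = t_k.
Σ_(k=2)^n t_k = s_(n+1) − s_(2) = ((-n**3 - 9*n**2 - 38*n - 30)/(6*(n**3 + 9*n**2 + 26*n + 24))) − (-13/60), i.e. (n**3 + 9*n**2 - 14*n + 4)/(20*(n**3 + 9*n**2 + 26*n + 24)).

S(n) = (n**3 + 9*n**2 - 14*n + 4)/(20*(n**3 + 9*n**2 + 26*n + 24))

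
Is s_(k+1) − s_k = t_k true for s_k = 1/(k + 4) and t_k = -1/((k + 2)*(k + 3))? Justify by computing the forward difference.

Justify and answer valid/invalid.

s_(k+1) = 1/(k + 5)
s_(k+1) − s_k = -1/((k + 4)*(k + 5))
(s_(k+1) − s_k) − t_k = 2*(2*k + 7)/(k**4 + 14*k**3 + 71*k**2 + 154*k + 120)

Invalid: residual 2*(2*k + 7)/(k**4 + 14*k**3 + 71*k**2 + 154*k + 120) ≠ 0.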